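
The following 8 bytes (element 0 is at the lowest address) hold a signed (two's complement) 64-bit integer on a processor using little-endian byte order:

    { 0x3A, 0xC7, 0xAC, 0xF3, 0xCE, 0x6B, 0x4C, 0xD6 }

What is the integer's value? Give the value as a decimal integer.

-3004908314767341766

In little-endian order the low byte comes first in memory.
Reassemble most-significant byte first: D6 4C 6B CE F3 AC C7 3A → 0xD64C6BCEF3ACC73A.
Top bit is set, so as a signed 64-bit value this is 0xD64C6BCEF3ACC73A − 2^64 = -3004908314767341766.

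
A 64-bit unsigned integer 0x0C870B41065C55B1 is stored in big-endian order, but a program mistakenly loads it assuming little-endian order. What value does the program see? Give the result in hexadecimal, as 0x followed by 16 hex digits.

0xB1555C06410B870C

Stored big-endian, the bytes at ascending addresses are 0C 87 0B 41 06 5C 55 B1.
Read back as little-endian, the first byte is least significant, giving 0xB1555C06410B870C.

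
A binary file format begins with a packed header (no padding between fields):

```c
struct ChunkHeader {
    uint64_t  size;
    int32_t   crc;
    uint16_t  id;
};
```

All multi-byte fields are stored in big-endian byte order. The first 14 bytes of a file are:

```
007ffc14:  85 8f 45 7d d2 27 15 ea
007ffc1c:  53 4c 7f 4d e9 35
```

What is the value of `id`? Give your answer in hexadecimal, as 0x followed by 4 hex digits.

0xE935

`id` follows `size` (8 B), `crc` (4 B), so it starts at offset 8 + 4 = 12 and occupies 2 bytes.
Bytes at offsets 12..13: E9 35.
Big-endian stores the most-significant byte at the lowest address.
The bytes are already most-significant first: 0xE935.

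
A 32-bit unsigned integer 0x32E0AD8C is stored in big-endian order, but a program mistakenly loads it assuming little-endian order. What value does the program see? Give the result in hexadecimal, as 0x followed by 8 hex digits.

Stored big-endian, the bytes at ascending addresses are 32 E0 AD 8C.
Read back as little-endian, the first byte is least significant, giving 0x8CADE032.

0x8CADE032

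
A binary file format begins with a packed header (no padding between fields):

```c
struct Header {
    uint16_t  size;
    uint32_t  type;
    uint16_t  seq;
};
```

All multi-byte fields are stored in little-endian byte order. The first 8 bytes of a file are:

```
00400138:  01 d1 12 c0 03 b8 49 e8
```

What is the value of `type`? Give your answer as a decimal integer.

3087253522

`type` follows `size` (2 bytes), so it starts at byte offset 2 and occupies 4 bytes.
Bytes at offsets 2..5: 12 C0 03 B8.
In little-endian order the low byte comes first in memory.
Reassemble most-significant byte first: B8 03 C0 12 → 0xB803C012.
0xB803C012 = 3087253522.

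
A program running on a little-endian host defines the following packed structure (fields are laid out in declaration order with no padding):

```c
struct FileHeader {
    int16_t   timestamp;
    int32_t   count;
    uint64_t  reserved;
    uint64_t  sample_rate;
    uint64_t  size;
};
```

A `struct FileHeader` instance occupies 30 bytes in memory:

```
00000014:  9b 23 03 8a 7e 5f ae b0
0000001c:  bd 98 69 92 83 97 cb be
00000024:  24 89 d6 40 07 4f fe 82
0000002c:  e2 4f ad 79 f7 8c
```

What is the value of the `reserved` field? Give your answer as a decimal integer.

10917730903908004014

`reserved` follows `timestamp` (2 B), `count` (4 B), so it starts at offset 2 + 4 = 6 and occupies 8 bytes.
Bytes at offsets 6..13: AE B0 BD 98 69 92 83 97.
Little-endian: lowest address holds the least-significant byte.
Reassemble most-significant byte first: 97 83 92 69 98 BD B0 AE → 0x9783926998BDB0AE.
0x9783926998BDB0AE = 10917730903908004014.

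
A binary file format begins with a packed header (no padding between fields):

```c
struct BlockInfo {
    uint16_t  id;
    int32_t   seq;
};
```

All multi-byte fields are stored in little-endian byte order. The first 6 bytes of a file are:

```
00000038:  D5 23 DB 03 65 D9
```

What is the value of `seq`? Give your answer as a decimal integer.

`seq` follows `id` (2 bytes), so it starts at byte offset 2 and occupies 4 bytes.
Bytes at offsets 2..5: DB 03 65 D9.
Little-endian: lowest address holds the least-significant byte.
Reassemble most-significant byte first: D9 65 03 DB → 0xD96503DB.
Top bit is set, so as a signed 32-bit value this is 0xD96503DB − 2^32 = -647691301.

-647691301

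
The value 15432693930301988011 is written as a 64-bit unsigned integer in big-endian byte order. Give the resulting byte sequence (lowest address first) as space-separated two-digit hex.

D6 2B F1 5D 1A FA 1C AB

15432693930301988011 in hexadecimal, padded to 64 bits, is 0xD62BF15D1AFA1CAB.
Split into bytes (most-significant first): D6 2B F1 5D 1A FA 1C AB.
Big-endian: lowest address holds the most-significant byte.
So the memory order matches the most-significant-first order: D6 2B F1 5D 1A FA 1C AB.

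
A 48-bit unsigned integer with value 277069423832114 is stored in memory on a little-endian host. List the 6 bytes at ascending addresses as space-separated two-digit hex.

277069423832114 in hexadecimal, padded to 48 bits, is 0xFBFE4095EC32.
Split into bytes (most-significant first): FB FE 40 95 EC 32.
Little-endian: lowest address holds the least-significant byte.
So at ascending addresses the bytes are 32 EC 95 40 FE FB.

32 EC 95 40 FE FB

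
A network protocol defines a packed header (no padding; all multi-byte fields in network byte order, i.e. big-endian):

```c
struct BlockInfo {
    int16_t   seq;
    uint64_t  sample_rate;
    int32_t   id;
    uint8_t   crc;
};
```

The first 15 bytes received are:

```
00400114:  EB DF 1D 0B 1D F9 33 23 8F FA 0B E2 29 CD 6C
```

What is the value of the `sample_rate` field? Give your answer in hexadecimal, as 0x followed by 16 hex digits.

`sample_rate` follows `seq` (2 bytes), so it starts at byte offset 2 and occupies 8 bytes.
Bytes at offsets 2..9: 1D 0B 1D F9 33 23 8F FA.
In big-endian order the high byte comes first in memory.
The bytes are already most-significant first: 0x1D0B1DF933238FFA.

0x1D0B1DF933238FFA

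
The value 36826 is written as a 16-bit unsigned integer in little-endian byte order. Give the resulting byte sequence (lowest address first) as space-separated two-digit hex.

DA 8F

36826 in hexadecimal, padded to 16 bits, is 0x8FDA.
Split into bytes (most-significant first): 8F DA.
In little-endian order the low byte comes first in memory.
So at ascending addresses the bytes are DA 8F.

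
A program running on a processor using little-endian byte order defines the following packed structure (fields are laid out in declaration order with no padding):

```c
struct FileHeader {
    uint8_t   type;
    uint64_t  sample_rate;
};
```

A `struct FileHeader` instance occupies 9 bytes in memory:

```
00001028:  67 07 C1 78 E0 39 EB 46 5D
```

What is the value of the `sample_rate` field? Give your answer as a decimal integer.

6721318127708717319

`sample_rate` follows `type` (1 byte), so it starts at byte offset 1 and occupies 8 bytes.
Bytes at offsets 1..8: 07 C1 78 E0 39 EB 46 5D.
In little-endian order the low byte comes first in memory.
Reassemble most-significant byte first: 5D 46 EB 39 E0 78 C1 07 → 0x5D46EB39E078C107.
0x5D46EB39E078C107 = 6721318127708717319.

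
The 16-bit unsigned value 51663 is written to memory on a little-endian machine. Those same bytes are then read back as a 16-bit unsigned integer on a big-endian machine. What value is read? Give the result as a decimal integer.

53193

51663 in 16-bit hexadecimal is 0xC9CF.
Stored little-endian, the bytes at ascending addresses are CF C9.
Read back as big-endian, the last byte is least significant, giving 0xCFC9.
0xCFC9 = 53193.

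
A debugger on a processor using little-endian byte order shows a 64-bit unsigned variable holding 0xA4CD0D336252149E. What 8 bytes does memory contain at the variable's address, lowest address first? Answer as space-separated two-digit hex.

Split into bytes (most-significant first): A4 CD 0D 33 62 52 14 9E.
Little-endian stores the least-significant byte at the lowest address.
So at ascending addresses the bytes are 9E 14 52 62 33 0D CD A4.

9E 14 52 62 33 0D CD A4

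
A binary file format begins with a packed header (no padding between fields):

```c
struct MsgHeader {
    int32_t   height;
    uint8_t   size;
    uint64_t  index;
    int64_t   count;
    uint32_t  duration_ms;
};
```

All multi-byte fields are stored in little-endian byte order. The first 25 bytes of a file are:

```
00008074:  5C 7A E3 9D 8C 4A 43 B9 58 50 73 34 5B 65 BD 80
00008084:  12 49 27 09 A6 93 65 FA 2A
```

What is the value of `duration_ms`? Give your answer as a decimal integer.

`duration_ms` follows `height` (4 B), `size` (1 B), `index` (8 B), `count` (8 B), so it starts at offset 4 + 1 + 8 + 8 = 21 and occupies 4 bytes.
Bytes at offsets 21..24: 93 65 FA 2A.
Little-endian stores the least-significant byte at the lowest address.
Reassemble most-significant byte first: 2A FA 65 93 → 0x2AFA6593.
0x2AFA6593 = 721053075.

721053075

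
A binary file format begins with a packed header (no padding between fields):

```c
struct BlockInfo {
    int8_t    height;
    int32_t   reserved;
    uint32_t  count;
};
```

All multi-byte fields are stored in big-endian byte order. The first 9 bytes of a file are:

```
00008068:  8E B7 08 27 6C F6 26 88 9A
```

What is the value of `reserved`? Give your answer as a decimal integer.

-1224202388

`reserved` follows `height` (1 byte), so it starts at byte offset 1 and occupies 4 bytes.
Bytes at offsets 1..4: B7 08 27 6C.
In big-endian order the high byte comes first in memory.
The bytes are already most-significant first: 0xB708276C.
Top bit is set, so as a signed 32-bit value this is 0xB708276C − 2^32 = -1224202388.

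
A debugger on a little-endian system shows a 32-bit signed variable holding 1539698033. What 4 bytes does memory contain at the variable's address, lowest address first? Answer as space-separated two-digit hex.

1539698033 in hexadecimal, padded to 32 bits, is 0x5BC5ED71.
Split into bytes (most-significant first): 5B C5 ED 71.
Little-endian stores the least-significant byte at the lowest address.
So at ascending addresses the bytes are 71 ED C5 5B.

71 ED C5 5B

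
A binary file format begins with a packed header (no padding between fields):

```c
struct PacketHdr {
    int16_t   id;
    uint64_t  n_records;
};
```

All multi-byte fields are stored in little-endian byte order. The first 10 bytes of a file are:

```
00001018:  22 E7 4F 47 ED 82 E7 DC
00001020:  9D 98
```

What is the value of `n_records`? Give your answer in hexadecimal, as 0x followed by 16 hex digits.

0x989DDCE782ED474F

`n_records` follows `id` (2 bytes), so it starts at byte offset 2 and occupies 8 bytes.
Bytes at offsets 2..9: 4F 47 ED 82 E7 DC 9D 98.
Little-endian: lowest address holds the least-significant byte.
Reassemble most-significant byte first: 98 9D DC E7 82 ED 47 4F → 0x989DDCE782ED474F.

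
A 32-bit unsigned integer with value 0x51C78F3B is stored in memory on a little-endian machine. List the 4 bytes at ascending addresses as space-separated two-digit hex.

Split into bytes (most-significant first): 51 C7 8F 3B.
Little-endian stores the least-significant byte at the lowest address.
So at ascending addresses the bytes are 3B 8F C7 51.

3B 8F C7 51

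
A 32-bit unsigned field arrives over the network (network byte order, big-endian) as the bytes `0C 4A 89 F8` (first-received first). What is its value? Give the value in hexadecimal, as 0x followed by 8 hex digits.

0x0C4A89F8

Big-endian stores the most-significant byte at the lowest address.
The bytes are already most-significant first: 0x0C4A89F8.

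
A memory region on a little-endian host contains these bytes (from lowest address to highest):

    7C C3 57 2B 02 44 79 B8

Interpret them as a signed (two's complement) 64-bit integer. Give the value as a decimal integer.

Little-endian stores the least-significant byte at the lowest address.
Reassemble most-significant byte first: B8 79 44 02 2B 57 C3 7C → 0xB87944022B57C37C.
Top bit is set, so as a signed 64-bit value this is 0xB87944022B57C37C − 2^64 = -5154013522441026692.

-5154013522441026692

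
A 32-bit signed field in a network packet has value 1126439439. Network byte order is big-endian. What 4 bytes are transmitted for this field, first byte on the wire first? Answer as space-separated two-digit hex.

43 24 1A 0F

1126439439 in hexadecimal, padded to 32 bits, is 0x43241A0F.
Split into bytes (most-significant first): 43 24 1A 0F.
In big-endian order the high byte comes first in memory.
So the memory order matches the most-significant-first order: 43 24 1A 0F.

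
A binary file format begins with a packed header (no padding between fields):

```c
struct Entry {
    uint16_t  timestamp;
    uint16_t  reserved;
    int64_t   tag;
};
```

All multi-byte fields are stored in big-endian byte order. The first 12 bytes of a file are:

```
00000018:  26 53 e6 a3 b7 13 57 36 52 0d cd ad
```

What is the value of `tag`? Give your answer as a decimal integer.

-5254760449394750035

`tag` follows `timestamp` (2 B), `reserved` (2 B), so it starts at offset 2 + 2 = 4 and occupies 8 bytes.
Bytes at offsets 4..11: B7 13 57 36 52 0D CD AD.
Big-endian: lowest address holds the most-significant byte.
The bytes are already most-significant first: 0xB7135736520DCDAD.
Top bit is set, so as a signed 64-bit value this is 0xB7135736520DCDAD − 2^64 = -5254760449394750035.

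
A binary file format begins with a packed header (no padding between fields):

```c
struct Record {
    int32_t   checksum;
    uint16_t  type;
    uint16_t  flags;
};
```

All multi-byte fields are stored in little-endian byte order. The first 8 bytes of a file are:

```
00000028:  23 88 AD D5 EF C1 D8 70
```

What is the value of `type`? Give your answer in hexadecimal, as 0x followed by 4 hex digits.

0xC1EF

`type` follows `checksum` (4 bytes), so it starts at byte offset 4 and occupies 2 bytes.
Bytes at offsets 4..5: EF C1.
Little-endian stores the least-significant byte at the lowest address.
Reassemble most-significant byte first: C1 EF → 0xC1EF.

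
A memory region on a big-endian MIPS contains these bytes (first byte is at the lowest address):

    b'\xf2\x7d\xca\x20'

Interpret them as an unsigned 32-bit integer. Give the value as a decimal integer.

4068330016

In big-endian order the high byte comes first in memory.
The bytes are already most-significant first: 0xF27DCA20.
0xF27DCA20 = 4068330016.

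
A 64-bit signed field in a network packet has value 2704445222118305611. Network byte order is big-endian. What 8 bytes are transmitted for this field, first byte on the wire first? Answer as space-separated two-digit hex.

2704445222118305611 in hexadecimal, padded to 64 bits, is 0x25881E99CADD2F4B.
Split into bytes (most-significant first): 25 88 1E 99 CA DD 2F 4B.
Big-endian stores the most-significant byte at the lowest address.
So the memory order matches the most-significant-first order: 25 88 1E 99 CA DD 2F 4B.

25 88 1E 99 CA DD 2F 4B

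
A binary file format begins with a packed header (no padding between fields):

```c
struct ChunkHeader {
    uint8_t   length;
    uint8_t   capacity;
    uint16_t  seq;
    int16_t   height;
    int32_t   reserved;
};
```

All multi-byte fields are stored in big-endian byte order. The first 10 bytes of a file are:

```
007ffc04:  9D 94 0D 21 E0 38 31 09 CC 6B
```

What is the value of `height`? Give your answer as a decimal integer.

-8136

`height` follows `length` (1 B), `capacity` (1 B), `seq` (2 B), so it starts at offset 1 + 1 + 2 = 4 and occupies 2 bytes.
Bytes at offsets 4..5: E0 38.
In big-endian order the high byte comes first in memory.
The bytes are already most-significant first: 0xE038.
Top bit is set, so as a signed 16-bit value this is 0xE038 − 2^16 = -8136.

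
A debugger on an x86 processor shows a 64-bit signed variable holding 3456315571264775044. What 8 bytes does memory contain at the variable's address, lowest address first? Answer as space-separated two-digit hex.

3456315571264775044 in hexadecimal, padded to 64 bits, is 0x2FF74CB320E36384.
Split into bytes (most-significant first): 2F F7 4C B3 20 E3 63 84.
Little-endian stores the least-significant byte at the lowest address.
So at ascending addresses the bytes are 84 63 E3 20 B3 4C F7 2F.

84 63 E3 20 B3 4C F7 2F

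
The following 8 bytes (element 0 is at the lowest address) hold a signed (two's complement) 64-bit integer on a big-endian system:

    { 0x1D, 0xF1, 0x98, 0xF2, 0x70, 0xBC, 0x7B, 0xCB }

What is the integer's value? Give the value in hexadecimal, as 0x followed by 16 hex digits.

0x1DF198F270BC7BCB

Big-endian: lowest address holds the most-significant byte.
The bytes are already most-significant first: 0x1DF198F270BC7BCB.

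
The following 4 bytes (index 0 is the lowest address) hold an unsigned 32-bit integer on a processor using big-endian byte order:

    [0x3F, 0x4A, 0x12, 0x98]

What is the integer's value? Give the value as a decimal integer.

Big-endian stores the most-significant byte at the lowest address.
The bytes are already most-significant first: 0x3F4A1298.
0x3F4A1298 = 1061819032.

1061819032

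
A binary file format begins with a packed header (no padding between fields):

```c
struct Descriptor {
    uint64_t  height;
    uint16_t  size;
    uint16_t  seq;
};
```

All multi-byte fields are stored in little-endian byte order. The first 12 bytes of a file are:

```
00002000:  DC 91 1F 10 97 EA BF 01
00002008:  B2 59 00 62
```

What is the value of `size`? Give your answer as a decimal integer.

`size` follows `height` (8 bytes), so it starts at byte offset 8 and occupies 2 bytes.
Bytes at offsets 8..9: B2 59.
Little-endian stores the least-significant byte at the lowest address.
Reassemble most-significant byte first: 59 B2 → 0x59B2.
0x59B2 = 22962.

22962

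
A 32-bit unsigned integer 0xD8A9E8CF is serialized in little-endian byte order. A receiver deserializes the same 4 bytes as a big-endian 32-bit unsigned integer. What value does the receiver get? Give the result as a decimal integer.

3488131544

Stored little-endian, the bytes at ascending addresses are CF E8 A9 D8.
Read back as big-endian, the last byte is least significant, giving 0xCFE8A9D8.
0xCFE8A9D8 = 3488131544.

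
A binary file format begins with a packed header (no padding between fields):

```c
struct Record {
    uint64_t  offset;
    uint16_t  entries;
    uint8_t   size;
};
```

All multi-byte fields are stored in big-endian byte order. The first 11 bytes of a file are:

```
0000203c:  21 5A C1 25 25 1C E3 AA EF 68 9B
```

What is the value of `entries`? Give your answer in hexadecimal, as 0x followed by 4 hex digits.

0xEF68

`entries` follows `offset` (8 bytes), so it starts at byte offset 8 and occupies 2 bytes.
Bytes at offsets 8..9: EF 68.
Big-endian stores the most-significant byte at the lowest address.
The bytes are already most-significant first: 0xEF68.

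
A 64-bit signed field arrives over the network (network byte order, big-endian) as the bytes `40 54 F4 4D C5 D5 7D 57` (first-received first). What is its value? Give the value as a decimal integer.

4635598531339844951

Big-endian: lowest address holds the most-significant byte.
The bytes are already most-significant first: 0x4054F44DC5D57D57.
0x4054F44DC5D57D57 = 4635598531339844951.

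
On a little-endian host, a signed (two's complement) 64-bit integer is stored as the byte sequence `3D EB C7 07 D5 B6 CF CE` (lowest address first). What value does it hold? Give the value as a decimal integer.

Little-endian stores the least-significant byte at the lowest address.
Reassemble most-significant byte first: CE CF B6 D5 07 C7 EB 3D → 0xCECFB6D507C7EB3D.
Top bit is set, so as a signed 64-bit value this is 0xCECFB6D507C7EB3D − 2^64 = -3544413355642459331.

-3544413355642459331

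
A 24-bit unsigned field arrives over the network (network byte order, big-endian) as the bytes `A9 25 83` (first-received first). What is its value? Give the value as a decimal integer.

In big-endian order the high byte comes first in memory.
The bytes are already most-significant first: 0xA92583.
0xA92583 = 11085187.

11085187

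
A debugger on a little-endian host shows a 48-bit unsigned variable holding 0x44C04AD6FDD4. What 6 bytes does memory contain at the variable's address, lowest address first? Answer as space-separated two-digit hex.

D4 FD D6 4A C0 44

Split into bytes (most-significant first): 44 C0 4A D6 FD D4.
Little-endian stores the least-significant byte at the lowest address.
So at ascending addresses the bytes are D4 FD D6 4A C0 44.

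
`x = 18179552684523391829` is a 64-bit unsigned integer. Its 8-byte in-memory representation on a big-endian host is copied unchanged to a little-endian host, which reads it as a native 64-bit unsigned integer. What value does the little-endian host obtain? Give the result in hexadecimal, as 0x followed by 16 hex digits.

18179552684523391829 in 64-bit hexadecimal is 0xFC4ABED8E0840B55.
Stored big-endian, the bytes at ascending addresses are FC 4A BE D8 E0 84 0B 55.
Read back as little-endian, the first byte is least significant, giving 0x550B84E0D8BE4AFC.

0x550B84E0D8BE4AFC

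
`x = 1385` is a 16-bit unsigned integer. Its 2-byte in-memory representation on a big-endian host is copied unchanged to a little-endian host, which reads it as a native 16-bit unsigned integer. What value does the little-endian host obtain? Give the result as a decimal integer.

1385 in 16-bit hexadecimal is 0x0569.
Stored big-endian, the bytes at ascending addresses are 05 69.
Read back as little-endian, the first byte is least significant, giving 0x6905.
0x6905 = 26885.

26885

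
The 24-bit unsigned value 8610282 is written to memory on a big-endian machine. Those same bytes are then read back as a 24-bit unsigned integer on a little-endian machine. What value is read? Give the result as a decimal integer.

15360387

8610282 in 24-bit hexadecimal is 0x8361EA.
Stored big-endian, the bytes at ascending addresses are 83 61 EA.
Read back as little-endian, the first byte is least significant, giving 0xEA6183.
0xEA6183 = 15360387.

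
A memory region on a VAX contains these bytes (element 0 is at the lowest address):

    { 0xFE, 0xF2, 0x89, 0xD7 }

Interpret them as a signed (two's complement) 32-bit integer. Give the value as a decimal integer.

Little-endian stores the least-significant byte at the lowest address.
Reassemble most-significant byte first: D7 89 F2 FE → 0xD789F2FE.
Top bit is set, so as a signed 32-bit value this is 0xD789F2FE − 2^32 = -678825218.

-678825218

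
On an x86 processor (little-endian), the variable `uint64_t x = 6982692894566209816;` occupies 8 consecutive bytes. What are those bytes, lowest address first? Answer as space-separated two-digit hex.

18 59 43 14 31 82 E7 60

6982692894566209816 in hexadecimal, padded to 64 bits, is 0x60E7823114435918.
Split into bytes (most-significant first): 60 E7 82 31 14 43 59 18.
Little-endian: lowest address holds the least-significant byte.
So at ascending addresses the bytes are 18 59 43 14 31 82 E7 60.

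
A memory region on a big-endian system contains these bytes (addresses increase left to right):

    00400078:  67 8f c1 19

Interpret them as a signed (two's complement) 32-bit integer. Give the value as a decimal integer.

1737474329

Big-endian stores the most-significant byte at the lowest address.
The bytes are already most-significant first: 0x678FC119.
0x678FC119 = 1737474329.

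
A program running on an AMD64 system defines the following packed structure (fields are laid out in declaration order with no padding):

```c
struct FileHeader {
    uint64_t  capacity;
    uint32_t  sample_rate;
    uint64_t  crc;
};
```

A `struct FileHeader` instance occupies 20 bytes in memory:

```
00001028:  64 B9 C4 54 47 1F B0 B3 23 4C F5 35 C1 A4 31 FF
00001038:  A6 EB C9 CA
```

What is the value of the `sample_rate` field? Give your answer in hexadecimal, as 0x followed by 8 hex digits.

`sample_rate` follows `capacity` (8 bytes), so it starts at byte offset 8 and occupies 4 bytes.
Bytes at offsets 8..11: 23 4C F5 35.
Little-endian stores the least-significant byte at the lowest address.
Reassemble most-significant byte first: 35 F5 4C 23 → 0x35F54C23.

0x35F54C23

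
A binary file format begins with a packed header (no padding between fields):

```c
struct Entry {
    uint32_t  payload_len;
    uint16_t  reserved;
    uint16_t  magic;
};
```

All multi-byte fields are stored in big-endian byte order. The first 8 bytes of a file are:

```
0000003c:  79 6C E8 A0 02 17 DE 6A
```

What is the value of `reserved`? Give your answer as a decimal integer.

535

`reserved` follows `payload_len` (4 bytes), so it starts at byte offset 4 and occupies 2 bytes.
Bytes at offsets 4..5: 02 17.
In big-endian order the high byte comes first in memory.
The bytes are already most-significant first: 0x0217.
0x0217 = 535.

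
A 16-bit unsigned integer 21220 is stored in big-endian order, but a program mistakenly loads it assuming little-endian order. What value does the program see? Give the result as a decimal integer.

21220 in 16-bit hexadecimal is 0x52E4.
Stored big-endian, the bytes at ascending addresses are 52 E4.
Read back as little-endian, the first byte is least significant, giving 0xE452.
0xE452 = 58450.

58450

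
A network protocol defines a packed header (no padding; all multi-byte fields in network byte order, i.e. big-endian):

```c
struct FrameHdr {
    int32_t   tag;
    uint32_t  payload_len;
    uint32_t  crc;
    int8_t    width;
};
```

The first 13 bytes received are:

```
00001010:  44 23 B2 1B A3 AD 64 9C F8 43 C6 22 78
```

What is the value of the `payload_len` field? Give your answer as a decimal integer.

2746049692

`payload_len` follows `tag` (4 bytes), so it starts at byte offset 4 and occupies 4 bytes.
Bytes at offsets 4..7: A3 AD 64 9C.
Big-endian: lowest address holds the most-significant byte.
The bytes are already most-significant first: 0xA3AD649C.
0xA3AD649C = 2746049692.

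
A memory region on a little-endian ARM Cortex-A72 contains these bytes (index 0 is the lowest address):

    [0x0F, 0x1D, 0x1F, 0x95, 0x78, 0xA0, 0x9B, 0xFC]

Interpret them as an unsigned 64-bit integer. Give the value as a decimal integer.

Little-endian stores the least-significant byte at the lowest address.
Reassemble most-significant byte first: FC 9B A0 78 95 1F 1D 0F → 0xFC9BA078951F1D0F.
0xFC9BA078951F1D0F = 18202318758706355471.

18202318758706355471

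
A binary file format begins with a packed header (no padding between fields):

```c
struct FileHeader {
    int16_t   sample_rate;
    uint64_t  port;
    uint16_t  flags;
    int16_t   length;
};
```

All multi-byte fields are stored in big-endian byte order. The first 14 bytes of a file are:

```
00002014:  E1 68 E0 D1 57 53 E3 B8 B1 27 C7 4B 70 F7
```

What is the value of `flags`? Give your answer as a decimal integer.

`flags` follows `sample_rate` (2 B), `port` (8 B), so it starts at offset 2 + 8 = 10 and occupies 2 bytes.
Bytes at offsets 10..11: C7 4B.
Big-endian: lowest address holds the most-significant byte.
The bytes are already most-significant first: 0xC74B.
0xC74B = 51019.

51019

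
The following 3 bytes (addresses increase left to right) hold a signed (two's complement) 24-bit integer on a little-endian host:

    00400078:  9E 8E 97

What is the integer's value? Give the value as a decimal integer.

-6844770

In little-endian order the low byte comes first in memory.
Reassemble most-significant byte first: 97 8E 9E → 0x978E9E.
Top bit is set, so as a signed 24-bit value this is 0x978E9E − 2^24 = -6844770.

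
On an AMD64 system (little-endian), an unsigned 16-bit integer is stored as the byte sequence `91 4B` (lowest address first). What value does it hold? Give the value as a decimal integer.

Little-endian: lowest address holds the least-significant byte.
Reassemble most-significant byte first: 4B 91 → 0x4B91.
0x4B91 = 19345.

19345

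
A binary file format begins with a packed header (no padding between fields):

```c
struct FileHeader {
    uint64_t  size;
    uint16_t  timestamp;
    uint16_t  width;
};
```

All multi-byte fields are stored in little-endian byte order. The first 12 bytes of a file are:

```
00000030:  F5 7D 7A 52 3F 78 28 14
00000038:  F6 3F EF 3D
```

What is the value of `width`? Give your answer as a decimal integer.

`width` follows `size` (8 B), `timestamp` (2 B), so it starts at offset 8 + 2 = 10 and occupies 2 bytes.
Bytes at offsets 10..11: EF 3D.
Little-endian: lowest address holds the least-significant byte.
Reassemble most-significant byte first: 3D EF → 0x3DEF.
0x3DEF = 15855.

15855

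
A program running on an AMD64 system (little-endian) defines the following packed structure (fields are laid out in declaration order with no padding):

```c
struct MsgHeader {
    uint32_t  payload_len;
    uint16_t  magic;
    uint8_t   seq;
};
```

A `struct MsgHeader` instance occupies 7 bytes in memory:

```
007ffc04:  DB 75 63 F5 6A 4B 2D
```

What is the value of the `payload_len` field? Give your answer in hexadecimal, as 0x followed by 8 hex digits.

0xF56375DB

`payload_len` is the first field, at byte offset 0, occupying 4 bytes.
Bytes at offsets 0..3: DB 75 63 F5.
Little-endian: lowest address holds the least-significant byte.
Reassemble most-significant byte first: F5 63 75 DB → 0xF56375DB.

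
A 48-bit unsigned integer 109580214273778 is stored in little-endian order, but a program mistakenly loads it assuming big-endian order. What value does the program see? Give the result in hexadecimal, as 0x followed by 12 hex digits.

109580214273778 in 48-bit hexadecimal is 0x63A9A1BF06F2.
Stored little-endian, the bytes at ascending addresses are F2 06 BF A1 A9 63.
Read back as big-endian, the last byte is least significant, giving 0xF206BFA1A963.

0xF206BFA1A963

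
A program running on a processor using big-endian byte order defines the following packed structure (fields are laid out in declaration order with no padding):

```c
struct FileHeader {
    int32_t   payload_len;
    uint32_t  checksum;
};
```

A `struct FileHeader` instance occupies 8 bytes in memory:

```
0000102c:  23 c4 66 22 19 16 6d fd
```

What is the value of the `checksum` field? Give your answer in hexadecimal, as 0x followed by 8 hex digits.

0x19166DFD

`checksum` follows `payload_len` (4 bytes), so it starts at byte offset 4 and occupies 4 bytes.
Bytes at offsets 4..7: 19 16 6D FD.
Big-endian stores the most-significant byte at the lowest address.
The bytes are already most-significant first: 0x19166DFD.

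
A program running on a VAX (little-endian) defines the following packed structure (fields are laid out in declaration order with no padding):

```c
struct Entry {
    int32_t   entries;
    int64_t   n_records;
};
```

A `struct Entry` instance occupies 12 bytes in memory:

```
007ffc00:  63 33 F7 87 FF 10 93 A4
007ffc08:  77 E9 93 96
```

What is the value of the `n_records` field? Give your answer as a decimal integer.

-7596471446372413185

`n_records` follows `entries` (4 bytes), so it starts at byte offset 4 and occupies 8 bytes.
Bytes at offsets 4..11: FF 10 93 A4 77 E9 93 96.
Little-endian stores the least-significant byte at the lowest address.
Reassemble most-significant byte first: 96 93 E9 77 A4 93 10 FF → 0x9693E977A49310FF.
Top bit is set, so as a signed 64-bit value this is 0x9693E977A49310FF − 2^64 = -7596471446372413185.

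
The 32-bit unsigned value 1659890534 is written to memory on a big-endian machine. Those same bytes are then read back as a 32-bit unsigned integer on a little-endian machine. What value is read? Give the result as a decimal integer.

1659890534 in 32-bit hexadecimal is 0x62EFEB66.
Stored big-endian, the bytes at ascending addresses are 62 EF EB 66.
Read back as little-endian, the first byte is least significant, giving 0x66EBEF62.
0x66EBEF62 = 1726738274.

1726738274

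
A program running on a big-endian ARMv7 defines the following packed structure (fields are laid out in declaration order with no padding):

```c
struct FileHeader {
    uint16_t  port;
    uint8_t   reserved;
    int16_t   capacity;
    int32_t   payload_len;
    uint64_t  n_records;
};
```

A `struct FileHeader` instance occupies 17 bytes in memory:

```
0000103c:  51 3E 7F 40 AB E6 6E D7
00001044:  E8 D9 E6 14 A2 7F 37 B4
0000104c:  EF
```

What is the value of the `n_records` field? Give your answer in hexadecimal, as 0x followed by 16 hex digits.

`n_records` follows `port` (2 B), `reserved` (1 B), `capacity` (2 B), `payload_len` (4 B), so it starts at offset 2 + 1 + 2 + 4 = 9 and occupies 8 bytes.
Bytes at offsets 9..16: D9 E6 14 A2 7F 37 B4 EF.
In big-endian order the high byte comes first in memory.
The bytes are already most-significant first: 0xD9E614A27F37B4EF.

0xD9E614A27F37B4EF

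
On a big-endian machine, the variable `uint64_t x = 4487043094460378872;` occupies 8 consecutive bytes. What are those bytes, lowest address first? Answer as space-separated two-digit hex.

4487043094460378872 in hexadecimal, padded to 64 bits, is 0x3E452DEBC92E2EF8.
Split into bytes (most-significant first): 3E 45 2D EB C9 2E 2E F8.
In big-endian order the high byte comes first in memory.
So the memory order matches the most-significant-first order: 3E 45 2D EB C9 2E 2E F8.

3E 45 2D EB C9 2E 2E F8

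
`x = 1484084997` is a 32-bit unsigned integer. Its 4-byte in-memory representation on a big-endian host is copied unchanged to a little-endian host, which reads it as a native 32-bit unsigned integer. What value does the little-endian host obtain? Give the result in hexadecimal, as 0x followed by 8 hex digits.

0x05577558

1484084997 in 32-bit hexadecimal is 0x58755705.
Stored big-endian, the bytes at ascending addresses are 58 75 57 05.
Read back as little-endian, the first byte is least significant, giving 0x05577558.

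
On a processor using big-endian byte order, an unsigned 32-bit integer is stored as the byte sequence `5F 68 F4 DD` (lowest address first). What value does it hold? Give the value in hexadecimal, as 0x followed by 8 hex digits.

0x5F68F4DD

In big-endian order the high byte comes first in memory.
The bytes are already most-significant first: 0x5F68F4DD.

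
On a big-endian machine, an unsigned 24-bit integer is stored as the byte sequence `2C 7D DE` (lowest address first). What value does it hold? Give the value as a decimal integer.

In big-endian order the high byte comes first in memory.
The bytes are already most-significant first: 0x2C7DDE.
0x2C7DDE = 2915806.

2915806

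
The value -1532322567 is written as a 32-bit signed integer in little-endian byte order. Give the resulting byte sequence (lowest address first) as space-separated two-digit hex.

Two's complement of -1532322567 in 32 bits: 1532322567 = 0x5B556307; invert → 0xA4AA9CF8; add 1 → 0xA4AA9CF9.
Split into bytes (most-significant first): A4 AA 9C F9.
In little-endian order the low byte comes first in memory.
So at ascending addresses the bytes are F9 9C AA A4.

F9 9C AA A4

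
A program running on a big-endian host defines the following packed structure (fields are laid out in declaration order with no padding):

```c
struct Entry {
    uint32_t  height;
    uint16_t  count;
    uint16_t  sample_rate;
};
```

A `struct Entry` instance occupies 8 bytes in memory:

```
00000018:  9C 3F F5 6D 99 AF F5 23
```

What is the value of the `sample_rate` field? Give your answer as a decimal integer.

`sample_rate` follows `height` (4 B), `count` (2 B), so it starts at offset 4 + 2 = 6 and occupies 2 bytes.
Bytes at offsets 6..7: F5 23.
Big-endian: lowest address holds the most-significant byte.
The bytes are already most-significant first: 0xF523.
0xF523 = 62755.

62755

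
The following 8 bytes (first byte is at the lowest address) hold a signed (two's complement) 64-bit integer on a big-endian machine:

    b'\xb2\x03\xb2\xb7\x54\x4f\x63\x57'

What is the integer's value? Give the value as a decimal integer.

Big-endian stores the most-significant byte at the lowest address.
The bytes are already most-significant first: 0xB203B2B7544F6357.
Top bit is set, so as a signed 64-bit value this is 0xB203B2B7544F6357 − 2^64 = -5619451409564998825.

-5619451409564998825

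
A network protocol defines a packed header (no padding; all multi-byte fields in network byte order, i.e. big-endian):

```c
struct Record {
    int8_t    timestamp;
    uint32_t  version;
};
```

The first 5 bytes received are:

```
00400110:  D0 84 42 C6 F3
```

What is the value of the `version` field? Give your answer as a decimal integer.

2218968819

`version` follows `timestamp` (1 byte), so it starts at byte offset 1 and occupies 4 bytes.
Bytes at offsets 1..4: 84 42 C6 F3.
Big-endian stores the most-significant byte at the lowest address.
The bytes are already most-significant first: 0x8442C6F3.
0x8442C6F3 = 2218968819.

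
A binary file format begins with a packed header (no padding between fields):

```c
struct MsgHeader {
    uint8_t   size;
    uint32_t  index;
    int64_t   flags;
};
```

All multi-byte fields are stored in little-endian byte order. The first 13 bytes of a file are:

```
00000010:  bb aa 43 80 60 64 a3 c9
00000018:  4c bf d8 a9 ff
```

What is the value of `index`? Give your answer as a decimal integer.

`index` follows `size` (1 byte), so it starts at byte offset 1 and occupies 4 bytes.
Bytes at offsets 1..4: AA 43 80 60.
Little-endian stores the least-significant byte at the lowest address.
Reassemble most-significant byte first: 60 80 43 AA → 0x608043AA.
0x608043AA = 1619018666.

1619018666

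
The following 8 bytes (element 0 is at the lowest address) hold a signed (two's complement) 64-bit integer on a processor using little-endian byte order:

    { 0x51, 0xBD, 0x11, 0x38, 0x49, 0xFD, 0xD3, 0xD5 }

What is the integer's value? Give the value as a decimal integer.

-3038806832629826223

Little-endian: lowest address holds the least-significant byte.
Reassemble most-significant byte first: D5 D3 FD 49 38 11 BD 51 → 0xD5D3FD493811BD51.
Top bit is set, so as a signed 64-bit value this is 0xD5D3FD493811BD51 − 2^64 = -3038806832629826223.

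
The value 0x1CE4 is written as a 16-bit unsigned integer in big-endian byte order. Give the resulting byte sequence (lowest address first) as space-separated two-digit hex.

1C E4

Split into bytes (most-significant first): 1C E4.
In big-endian order the high byte comes first in memory.
So the memory order matches the most-significant-first order: 1C E4.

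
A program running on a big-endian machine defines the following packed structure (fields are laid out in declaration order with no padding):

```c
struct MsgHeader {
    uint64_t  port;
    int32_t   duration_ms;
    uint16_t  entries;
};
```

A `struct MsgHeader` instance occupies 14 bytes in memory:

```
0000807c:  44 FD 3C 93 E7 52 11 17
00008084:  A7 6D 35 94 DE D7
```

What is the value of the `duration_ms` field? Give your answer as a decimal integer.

-1486015084

`duration_ms` follows `port` (8 bytes), so it starts at byte offset 8 and occupies 4 bytes.
Bytes at offsets 8..11: A7 6D 35 94.
In big-endian order the high byte comes first in memory.
The bytes are already most-significant first: 0xA76D3594.
Top bit is set, so as a signed 32-bit value this is 0xA76D3594 − 2^32 = -1486015084.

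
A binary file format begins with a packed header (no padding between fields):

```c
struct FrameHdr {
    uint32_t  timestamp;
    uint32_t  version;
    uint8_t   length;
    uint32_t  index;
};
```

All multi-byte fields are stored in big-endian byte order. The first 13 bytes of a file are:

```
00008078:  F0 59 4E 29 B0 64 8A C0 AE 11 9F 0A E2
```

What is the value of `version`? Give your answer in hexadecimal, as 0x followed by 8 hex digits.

`version` follows `timestamp` (4 bytes), so it starts at byte offset 4 and occupies 4 bytes.
Bytes at offsets 4..7: B0 64 8A C0.
In big-endian order the high byte comes first in memory.
The bytes are already most-significant first: 0xB0648AC0.

0xB0648AC0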